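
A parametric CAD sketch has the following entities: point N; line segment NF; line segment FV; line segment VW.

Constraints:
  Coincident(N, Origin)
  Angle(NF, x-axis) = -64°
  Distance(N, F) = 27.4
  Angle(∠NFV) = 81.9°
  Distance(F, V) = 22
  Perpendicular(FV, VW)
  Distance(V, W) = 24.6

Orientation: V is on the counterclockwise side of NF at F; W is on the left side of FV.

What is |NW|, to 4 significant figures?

18.31

N is at the origin; NF runs at -64.0° with length 27.4, so F = 27.4·(cos -64.0°, sin -64.0°) = (12.01, -24.63). ∠NFV = 81.9°, so FV runs at -64.0° + (180° − 81.9°) = 34.10° from the x-axis; with |FV| = 22.0, V = F + 22.0·(cos 34.10°, sin 34.10°) = (30.23, -12.29). FV ⟂ VW; with |VW| = 24.6 on the left of FV, W = V + 24.6·(-0.5606, 0.8281) = (16.44, 8.077). Then |NW| = |W − N| = 18.31.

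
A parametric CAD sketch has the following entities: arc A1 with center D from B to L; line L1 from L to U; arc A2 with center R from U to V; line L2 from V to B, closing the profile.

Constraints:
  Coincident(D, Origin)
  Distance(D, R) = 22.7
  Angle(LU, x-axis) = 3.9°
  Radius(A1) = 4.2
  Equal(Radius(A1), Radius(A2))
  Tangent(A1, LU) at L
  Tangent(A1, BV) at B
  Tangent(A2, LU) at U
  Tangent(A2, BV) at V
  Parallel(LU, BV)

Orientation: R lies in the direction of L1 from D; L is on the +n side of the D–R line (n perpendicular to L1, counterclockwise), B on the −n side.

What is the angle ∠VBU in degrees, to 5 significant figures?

20.307°

The slot axis is L1's direction at 3.9°, so u = (cos 3.9°, sin 3.9°) = (0.99768, 0.068015) and n = (−sin 3.9°, cos 3.9°) = (-0.068015, 0.99768). D is at the origin and R lies 22.7 along u from D, so R = 22.7·u = (22.647, 1.5439). Tangency of A1 to both parallel lines with radius 4.2 puts L and B at D ± 4.2·n: L = (-0.28566, 4.1903), B = (0.28566, -4.1903). Equal radii place U and V the same way about R: U = R + 4.2·n = (22.362, 5.7342), V = R − 4.2·n = (22.933, -2.6463). Then cos ∠VBU = BV·BU / (|BV||BU|), giving 20.307°.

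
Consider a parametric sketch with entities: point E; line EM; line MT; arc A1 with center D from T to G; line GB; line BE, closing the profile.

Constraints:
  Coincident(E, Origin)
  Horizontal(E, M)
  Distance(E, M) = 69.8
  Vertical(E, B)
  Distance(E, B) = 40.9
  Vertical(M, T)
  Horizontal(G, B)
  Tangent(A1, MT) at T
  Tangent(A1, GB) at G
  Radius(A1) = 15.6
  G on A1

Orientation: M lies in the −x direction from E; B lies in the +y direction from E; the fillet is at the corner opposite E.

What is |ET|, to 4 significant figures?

74.24

The virtual corner opposite E is at (-69.80, 40.90). Since A1 is tangent to MT there, DT ⟂ MT and since A1 is tangent to GB there, DG ⟂ GB, with radius 15.6, so the center D sits 15.6 in from both sides at D = (-54.20, 25.30). That places the tangent points at T = (-69.80, 25.30) on MT and G = (-54.20, 40.90) on GB. Then |ET| = |T − E| = 74.24.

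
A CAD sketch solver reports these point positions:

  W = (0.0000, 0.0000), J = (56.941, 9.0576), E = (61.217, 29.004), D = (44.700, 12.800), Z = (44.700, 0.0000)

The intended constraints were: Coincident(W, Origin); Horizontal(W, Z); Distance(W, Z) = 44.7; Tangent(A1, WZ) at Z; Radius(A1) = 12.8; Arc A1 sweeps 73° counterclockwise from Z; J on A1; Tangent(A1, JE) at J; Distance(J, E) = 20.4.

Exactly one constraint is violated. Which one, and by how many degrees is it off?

Tangent(A1, JE) at J — off by 4.90°.

W = (0.00, 0.00) ✓; W.y = 0.00, Z.y = 0.00 ✓; |WZ| = 44.70 ✓; ∠(DZ, ZW) = 90.00° ✓; |DZ| = 12.80 ✓; bearing(D→J) − bearing(D→Z) = 73.00° ✓; |DJ| = 12.80 ✓; ∠(DJ, JE) = 85.10° ✗; |JE| = 20.40 ✓.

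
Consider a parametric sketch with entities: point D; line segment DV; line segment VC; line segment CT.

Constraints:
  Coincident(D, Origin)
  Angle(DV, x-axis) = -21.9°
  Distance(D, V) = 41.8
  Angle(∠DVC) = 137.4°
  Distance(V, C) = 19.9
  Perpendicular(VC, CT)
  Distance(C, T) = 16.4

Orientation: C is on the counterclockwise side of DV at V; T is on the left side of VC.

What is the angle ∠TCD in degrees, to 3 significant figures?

60.8°

∠DVC = 137.4°, so VC runs at -21.9° + (180° − 137.4°) = 20.7° from the x-axis; with |VC| = 19.9, C = V + 19.9·(cos 20.7°, sin 20.7°) = (57.4, -8.56). VC is perpendicular to CT; with |CT| = 16.4 on the left of VC, T = C + 16.4·(-0.353, 0.935) = (51.6, 6.78). Then cos ∠TCD = CT·CD / (|CT||CD|), giving 60.8°.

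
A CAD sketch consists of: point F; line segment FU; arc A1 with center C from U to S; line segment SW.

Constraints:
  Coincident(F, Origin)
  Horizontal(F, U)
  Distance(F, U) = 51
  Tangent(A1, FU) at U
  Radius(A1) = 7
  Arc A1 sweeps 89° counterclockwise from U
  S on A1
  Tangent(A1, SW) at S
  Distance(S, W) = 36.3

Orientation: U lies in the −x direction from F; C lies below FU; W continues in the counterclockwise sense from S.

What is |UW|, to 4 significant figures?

43.84

F is at the origin; FU is horizontal with |FU| = 51.0 and U on the −x side, so U = (-51.00, 0.000). A1 meets FU tangentially, so CU is at right angles to FU, so C = U + (0, -7) = (-51.00, -7.000). On A1, U sits at bearing 90° from C; an 89° counterclockwise sweep puts S at bearing 179°, so S = C + 7.0·(cos 179°, sin 179°) = (-58.00, -6.878). A1 meets SW tangentially, so CS is at right angles to SW, so SW runs along (−sin 179°, cos 179°); with |SW| = 36.3, W = (-58.63, -43.17). Then |UW| = |W − U| = 43.84.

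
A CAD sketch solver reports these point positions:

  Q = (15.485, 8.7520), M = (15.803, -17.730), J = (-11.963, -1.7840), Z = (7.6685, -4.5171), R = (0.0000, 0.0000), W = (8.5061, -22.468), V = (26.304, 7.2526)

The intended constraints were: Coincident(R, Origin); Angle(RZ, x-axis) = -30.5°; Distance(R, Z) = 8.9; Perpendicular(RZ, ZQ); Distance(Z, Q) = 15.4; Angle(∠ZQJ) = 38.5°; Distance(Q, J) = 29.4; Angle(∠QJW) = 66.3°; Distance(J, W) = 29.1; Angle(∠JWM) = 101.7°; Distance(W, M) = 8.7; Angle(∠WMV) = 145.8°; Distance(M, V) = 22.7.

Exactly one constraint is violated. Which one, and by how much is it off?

Distance(M, V) = 22.7 — off by 4.40.

R = (0.00, 0.00) ✓; RZ at -30.50° ✓; |RZ| = 8.900 ✓; ∠(RZ, ZQ) = 90.00° ✓; |ZQ| = 15.40 ✓; ∠ZQJ = 38.50° ✓; |QJ| = 29.40 ✓; ∠QJW = 66.30° ✓; |JW| = 29.10 ✓; ∠JWM = 101.7° ✓; |WM| = 8.700 ✓; ∠WMV = 145.8° ✓; |MV| = 27.10 ✗.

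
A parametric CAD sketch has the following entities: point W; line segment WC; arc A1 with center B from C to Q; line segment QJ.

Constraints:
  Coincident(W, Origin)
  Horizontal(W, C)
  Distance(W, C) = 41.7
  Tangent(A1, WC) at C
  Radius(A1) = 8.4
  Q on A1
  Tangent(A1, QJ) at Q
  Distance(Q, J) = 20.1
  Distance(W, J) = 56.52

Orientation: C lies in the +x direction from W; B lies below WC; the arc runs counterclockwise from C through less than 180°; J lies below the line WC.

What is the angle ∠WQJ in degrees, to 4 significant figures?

152.2°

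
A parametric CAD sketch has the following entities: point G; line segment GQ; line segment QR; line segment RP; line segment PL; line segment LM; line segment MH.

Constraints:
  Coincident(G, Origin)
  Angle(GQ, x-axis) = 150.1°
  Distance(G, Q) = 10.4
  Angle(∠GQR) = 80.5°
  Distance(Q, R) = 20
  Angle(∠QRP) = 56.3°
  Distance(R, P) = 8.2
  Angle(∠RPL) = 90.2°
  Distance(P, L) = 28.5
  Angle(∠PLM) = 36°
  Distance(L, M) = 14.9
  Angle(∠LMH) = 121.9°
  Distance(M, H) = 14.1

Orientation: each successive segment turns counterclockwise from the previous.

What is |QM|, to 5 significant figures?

11.599

∠RPL = 90.2° gives PL at 103.10° from the x-axis; with |PL| = 28.5, L = (-14.467, 16.083). ∠PLM = 36.0° gives LM at -112.90° from the x-axis; with |LM| = 14.9, M = (-20.265, 2.3577). Then |QM| = |M − Q| = 11.599.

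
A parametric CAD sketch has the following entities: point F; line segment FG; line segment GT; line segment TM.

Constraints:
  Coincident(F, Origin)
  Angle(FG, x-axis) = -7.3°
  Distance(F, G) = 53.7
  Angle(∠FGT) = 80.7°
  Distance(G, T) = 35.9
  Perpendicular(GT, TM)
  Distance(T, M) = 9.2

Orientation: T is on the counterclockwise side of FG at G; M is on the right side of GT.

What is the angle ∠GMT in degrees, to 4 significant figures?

75.63°

F is at the origin; FG runs at -7.3° with length 53.7, so G = 53.7·(cos -7.3°, sin -7.3°) = (53.26, -6.823). ∠FGT = 80.7°, so GT runs at -7.3° + (180° − 80.7°) = 92.00° from the x-axis; with |GT| = 35.9, T = G + 35.9·(cos 92.00°, sin 92.00°) = (52.01, 29.05). GT is perpendicular to TM; with |TM| = 9.2 on the right of GT, M = T + 9.2·(0.9994, 0.03490) = (61.21, 29.38). Then cos ∠GMT = MG·MT / (|MG||MT|), giving 75.63°.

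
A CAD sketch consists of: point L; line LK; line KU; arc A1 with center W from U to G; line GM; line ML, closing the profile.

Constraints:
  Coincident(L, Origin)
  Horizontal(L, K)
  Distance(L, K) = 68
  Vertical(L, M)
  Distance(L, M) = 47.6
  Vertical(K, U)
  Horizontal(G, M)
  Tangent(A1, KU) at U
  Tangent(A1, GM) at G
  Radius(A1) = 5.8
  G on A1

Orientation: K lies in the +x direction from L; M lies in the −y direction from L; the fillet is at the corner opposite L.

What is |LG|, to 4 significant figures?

78.32

The virtual corner opposite L is at (68.00, -47.60). A1 meets KU tangentially, so WU is at right angles to KU and the tangent condition forces WG to be normal to GM, with radius 5.8, so the center W sits 5.8 in from both sides at W = (62.20, -41.80). That places the tangent points at U = (68.00, -41.80) on KU and G = (62.20, -47.60) on GM. Then |LG| = |G − L| = 78.32.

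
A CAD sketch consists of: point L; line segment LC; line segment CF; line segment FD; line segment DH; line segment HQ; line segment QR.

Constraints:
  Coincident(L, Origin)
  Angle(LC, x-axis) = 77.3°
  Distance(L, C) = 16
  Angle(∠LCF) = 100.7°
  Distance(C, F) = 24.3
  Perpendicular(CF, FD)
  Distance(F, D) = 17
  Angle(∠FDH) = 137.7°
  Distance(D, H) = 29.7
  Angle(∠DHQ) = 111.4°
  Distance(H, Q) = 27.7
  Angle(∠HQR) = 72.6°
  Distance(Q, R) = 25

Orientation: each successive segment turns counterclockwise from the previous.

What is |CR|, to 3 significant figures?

11.2

L is at the origin; LC runs at 77.3° with length 16.0, so C = (3.52, 15.6). ∠LCF = 100.7° gives CF at 157° from the x-axis; with |CF| = 24.3, F = (-18.8, 25.3). CF ⟂ FD, so FD runs at -113°; with |FD| = 17.0, D = (-25.5, 9.66). ∠FDH = 137.7° gives DH at -71.1° from the x-axis; with |DH| = 29.7, H = (-15.9, -18.4). ∠DHQ = 111.4° gives HQ at -2.50° from the x-axis; with |HQ| = 27.7, Q = (11.8, -19.6). ∠HQR = 72.6° gives QR at 105° from the x-axis; with |QR| = 25.0, R = (5.33, 4.51). Then |CR| = |R − C| = 11.2.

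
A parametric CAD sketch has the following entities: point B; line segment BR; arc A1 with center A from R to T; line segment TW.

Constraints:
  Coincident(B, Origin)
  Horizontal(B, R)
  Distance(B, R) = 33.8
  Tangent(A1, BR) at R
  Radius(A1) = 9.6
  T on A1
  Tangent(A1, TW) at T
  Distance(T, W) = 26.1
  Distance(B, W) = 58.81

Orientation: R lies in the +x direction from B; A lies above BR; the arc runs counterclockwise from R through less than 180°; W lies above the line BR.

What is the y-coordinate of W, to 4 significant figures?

33.17

B is at the origin; BR is horizontal with |BR| = 33.8 and R on the +x side, so R = (33.80, 0.000). Since A1 is tangent to BR there, AR ⟂ BR, so A = R + (0, 9.6) = (33.80, 9.600). Since AT ⟂ TW (tangency), |AW| = √(9.6² + 26.1²) = 27.81 regardless of where T sits on A1. So W lies on both circle(B, 58.81) and circle(A, 27.81); the above-BR intersection is W = (48.57, 33.17). T is the foot of the tangent from W: T = (43.19, 7.624).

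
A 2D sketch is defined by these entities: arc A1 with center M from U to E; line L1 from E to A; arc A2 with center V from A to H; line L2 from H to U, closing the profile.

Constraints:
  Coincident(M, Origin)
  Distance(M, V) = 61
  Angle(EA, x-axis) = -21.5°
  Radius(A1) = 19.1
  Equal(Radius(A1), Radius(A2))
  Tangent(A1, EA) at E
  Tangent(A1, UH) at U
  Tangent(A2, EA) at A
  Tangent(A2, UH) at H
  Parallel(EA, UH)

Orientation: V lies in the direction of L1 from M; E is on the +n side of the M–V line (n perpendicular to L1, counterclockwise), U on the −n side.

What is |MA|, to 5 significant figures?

63.920

Tangency of A1 to both parallel lines with radius 19.1 puts E and U at M ± 19.1·n: E = (7.0002, 17.771), U = (-7.0002, -17.771). Equal radii place A and H the same way about V: A = V + 19.1·n = (63.756, -4.5856), H = V − 19.1·n = (49.755, -40.128). Then |MA| = |A − M| = 63.920.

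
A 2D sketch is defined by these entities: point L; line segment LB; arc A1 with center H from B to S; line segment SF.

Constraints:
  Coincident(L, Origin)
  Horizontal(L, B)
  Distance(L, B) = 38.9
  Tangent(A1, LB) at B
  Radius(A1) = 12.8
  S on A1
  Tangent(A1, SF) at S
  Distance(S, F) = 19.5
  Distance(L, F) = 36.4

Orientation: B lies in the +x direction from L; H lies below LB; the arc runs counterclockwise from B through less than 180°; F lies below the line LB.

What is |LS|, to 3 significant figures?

28.2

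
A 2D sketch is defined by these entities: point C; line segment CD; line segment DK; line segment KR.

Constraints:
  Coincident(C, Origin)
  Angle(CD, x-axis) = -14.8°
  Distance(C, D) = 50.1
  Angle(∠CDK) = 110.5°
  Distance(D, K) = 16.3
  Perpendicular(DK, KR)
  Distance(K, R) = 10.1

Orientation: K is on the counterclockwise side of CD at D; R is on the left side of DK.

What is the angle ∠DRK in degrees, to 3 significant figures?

58.2°

∠CDK = 110.5°, so DK runs at -14.8° + (180° − 110.5°) = 54.7° from the x-axis; with |DK| = 16.3, K = D + 16.3·(cos 54.7°, sin 54.7°) = (57.9, 0.505). DK is perpendicular to KR; with |KR| = 10.1 on the left of DK, R = K + 10.1·(-0.816, 0.578) = (49.6, 6.34). Then cos ∠DRK = RD·RK / (|RD||RK|), giving 58.2°.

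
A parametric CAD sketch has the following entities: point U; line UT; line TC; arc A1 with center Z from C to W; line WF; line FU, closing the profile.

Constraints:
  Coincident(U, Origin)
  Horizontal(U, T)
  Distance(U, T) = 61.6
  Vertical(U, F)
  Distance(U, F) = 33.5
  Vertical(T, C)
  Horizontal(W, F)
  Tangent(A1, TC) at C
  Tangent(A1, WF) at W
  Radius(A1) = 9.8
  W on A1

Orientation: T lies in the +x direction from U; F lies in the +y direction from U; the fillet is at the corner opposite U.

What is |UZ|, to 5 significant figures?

56.964

U is at the origin; U and T share the same y with |UT| = 61.6 and T on the +x side, so T = (61.600, 0.0000). U and F share the same x with |UF| = 33.5 and F on the +y side, so F = (0.0000, 33.500). The virtual corner opposite U is at (61.600, 33.500). Since A1 is tangent to TC there, ZC ⟂ TC and the tangent condition forces ZW to be normal to WF, with radius 9.8, so the center Z sits 9.8 in from both sides at Z = (51.800, 23.700). Then |UZ| = |Z − U| = 56.964.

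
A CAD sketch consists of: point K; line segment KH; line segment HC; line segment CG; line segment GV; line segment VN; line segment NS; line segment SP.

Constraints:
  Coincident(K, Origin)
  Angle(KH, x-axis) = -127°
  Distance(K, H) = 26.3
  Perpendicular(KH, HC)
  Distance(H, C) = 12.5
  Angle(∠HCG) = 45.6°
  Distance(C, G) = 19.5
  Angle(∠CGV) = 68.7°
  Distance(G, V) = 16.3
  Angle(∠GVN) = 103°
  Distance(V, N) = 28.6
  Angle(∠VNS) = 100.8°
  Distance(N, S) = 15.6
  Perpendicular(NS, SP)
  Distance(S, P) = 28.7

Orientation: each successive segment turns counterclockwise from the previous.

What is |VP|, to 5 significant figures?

20.968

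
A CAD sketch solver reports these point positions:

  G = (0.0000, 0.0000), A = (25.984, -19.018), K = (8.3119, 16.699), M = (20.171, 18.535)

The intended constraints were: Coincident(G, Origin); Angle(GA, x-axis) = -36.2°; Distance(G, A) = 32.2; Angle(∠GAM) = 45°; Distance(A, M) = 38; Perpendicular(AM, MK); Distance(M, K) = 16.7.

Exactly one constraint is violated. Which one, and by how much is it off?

Distance(M, K) = 16.7 — off by 4.70.

G = (0.00, 0.00) ✓; GA at -36.20° ✓; |GA| = 32.20 ✓; ∠GAM = 45.00° ✓; |AM| = 38.00 ✓; ∠(AM, MK) = 90.00° ✓; |MK| = 12.00 ✗.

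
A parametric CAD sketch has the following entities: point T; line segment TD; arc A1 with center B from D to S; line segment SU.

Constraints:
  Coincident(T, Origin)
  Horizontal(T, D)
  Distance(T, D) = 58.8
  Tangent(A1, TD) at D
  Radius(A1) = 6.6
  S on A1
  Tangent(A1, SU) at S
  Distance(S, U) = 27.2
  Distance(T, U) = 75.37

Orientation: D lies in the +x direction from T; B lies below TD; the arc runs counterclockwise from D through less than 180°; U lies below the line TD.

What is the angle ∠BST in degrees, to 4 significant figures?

137.1°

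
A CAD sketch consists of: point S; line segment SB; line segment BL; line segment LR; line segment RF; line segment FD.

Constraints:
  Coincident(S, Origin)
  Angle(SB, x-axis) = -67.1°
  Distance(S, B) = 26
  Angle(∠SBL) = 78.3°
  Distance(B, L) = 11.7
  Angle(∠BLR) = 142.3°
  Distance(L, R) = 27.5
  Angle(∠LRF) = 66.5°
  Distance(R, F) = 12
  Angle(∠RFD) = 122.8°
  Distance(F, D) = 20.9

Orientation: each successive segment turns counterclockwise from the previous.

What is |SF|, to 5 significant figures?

17.901

S is at the origin; SB runs at -67.1° with length 26.0, so B = (10.117, -23.951). ∠SBL = 78.3° gives BL at 34.600° from the x-axis; with |BL| = 11.7, L = (19.748, -17.307). ∠BLR = 142.3° gives LR at 72.300° from the x-axis; with |LR| = 27.5, R = (28.109, 8.8911). ∠LRF = 66.5° gives RF at -174.20° from the x-axis; with |RF| = 12.0, F = (16.170, 7.6785). Then |SF| = |F − S| = 17.901.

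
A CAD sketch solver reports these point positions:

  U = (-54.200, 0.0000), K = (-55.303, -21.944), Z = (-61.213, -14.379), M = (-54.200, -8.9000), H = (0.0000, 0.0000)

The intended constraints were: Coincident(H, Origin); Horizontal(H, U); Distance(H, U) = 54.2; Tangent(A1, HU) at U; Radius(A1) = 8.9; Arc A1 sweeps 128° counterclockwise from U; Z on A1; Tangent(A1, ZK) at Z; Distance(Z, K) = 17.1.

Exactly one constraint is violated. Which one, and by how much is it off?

Distance(Z, K) = 17.1 — off by 7.50.

H = (0.00, 0.00) ✓; H.y = 0.00, U.y = 0.00 ✓; |HU| = 54.20 ✓; ∠(MU, UH) = 90.00° ✓; |MU| = 8.900 ✓; bearing(M→Z) − bearing(M→U) = 128.0° ✓; |MZ| = 8.900 ✓; ∠(MZ, ZK) = 90.00° ✓; |ZK| = 9.600 ✗.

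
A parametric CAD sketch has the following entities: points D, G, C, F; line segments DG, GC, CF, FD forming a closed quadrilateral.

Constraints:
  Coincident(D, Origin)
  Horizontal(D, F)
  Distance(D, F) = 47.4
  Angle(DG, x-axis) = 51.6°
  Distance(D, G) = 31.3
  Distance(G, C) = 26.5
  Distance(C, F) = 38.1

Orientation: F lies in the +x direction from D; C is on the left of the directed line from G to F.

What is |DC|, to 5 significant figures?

56.781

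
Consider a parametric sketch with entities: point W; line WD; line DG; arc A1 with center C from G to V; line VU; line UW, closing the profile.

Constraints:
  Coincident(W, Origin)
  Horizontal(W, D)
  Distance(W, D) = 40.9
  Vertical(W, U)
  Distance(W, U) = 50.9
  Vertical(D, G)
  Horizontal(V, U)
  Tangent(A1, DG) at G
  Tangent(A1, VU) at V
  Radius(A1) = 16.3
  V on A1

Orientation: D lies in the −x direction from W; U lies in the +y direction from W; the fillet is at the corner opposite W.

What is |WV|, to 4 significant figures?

56.53

W is at the origin; W and D share the same y with |WD| = 40.9 and D on the −x side, so D = (-40.90, 0.000). WU is vertical with |WU| = 50.9 and U on the +y side, so U = (0.000, 50.90). The virtual corner opposite W is at (-40.90, 50.90). Since A1 is tangent to DG there, CG ⟂ DG and the tangent condition forces CV to be normal to VU, with radius 16.3, so the center C sits 16.3 in from both sides at C = (-24.60, 34.60). That places the tangent points at G = (-40.90, 34.60) on DG and V = (-24.60, 50.90) on VU. Then |WV| = |V − W| = 56.53.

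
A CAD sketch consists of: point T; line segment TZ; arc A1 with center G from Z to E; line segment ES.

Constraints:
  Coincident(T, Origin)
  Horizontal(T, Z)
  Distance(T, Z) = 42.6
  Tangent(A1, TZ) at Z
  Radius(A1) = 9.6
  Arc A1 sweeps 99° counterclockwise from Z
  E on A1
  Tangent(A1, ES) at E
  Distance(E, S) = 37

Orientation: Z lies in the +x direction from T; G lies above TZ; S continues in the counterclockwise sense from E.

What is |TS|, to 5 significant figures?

66.432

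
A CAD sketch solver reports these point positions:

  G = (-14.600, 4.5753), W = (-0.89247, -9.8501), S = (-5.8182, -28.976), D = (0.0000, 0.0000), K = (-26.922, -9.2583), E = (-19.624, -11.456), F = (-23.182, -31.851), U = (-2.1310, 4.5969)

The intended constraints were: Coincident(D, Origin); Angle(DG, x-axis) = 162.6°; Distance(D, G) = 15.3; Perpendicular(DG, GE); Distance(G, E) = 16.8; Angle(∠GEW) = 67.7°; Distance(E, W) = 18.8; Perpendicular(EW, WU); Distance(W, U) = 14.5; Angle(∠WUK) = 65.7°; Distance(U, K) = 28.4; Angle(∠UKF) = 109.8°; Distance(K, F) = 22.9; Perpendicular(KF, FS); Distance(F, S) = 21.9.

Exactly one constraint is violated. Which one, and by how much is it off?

Distance(F, S) = 21.9 — off by 4.30.

D = (0.00, 0.00) ✓; DG at 162.6° ✓; |DG| = 15.30 ✓; ∠(DG, GE) = 90.00° ✓; |GE| = 16.80 ✓; ∠GEW = 67.70° ✓; |EW| = 18.80 ✓; ∠(EW, WU) = 90.00° ✓; |WU| = 14.50 ✓; ∠WUK = 65.70° ✓; |UK| = 28.40 ✓; ∠UKF = 109.8° ✓; |KF| = 22.90 ✓; ∠(KF, FS) = 90.00° ✓; |FS| = 17.60 ✗.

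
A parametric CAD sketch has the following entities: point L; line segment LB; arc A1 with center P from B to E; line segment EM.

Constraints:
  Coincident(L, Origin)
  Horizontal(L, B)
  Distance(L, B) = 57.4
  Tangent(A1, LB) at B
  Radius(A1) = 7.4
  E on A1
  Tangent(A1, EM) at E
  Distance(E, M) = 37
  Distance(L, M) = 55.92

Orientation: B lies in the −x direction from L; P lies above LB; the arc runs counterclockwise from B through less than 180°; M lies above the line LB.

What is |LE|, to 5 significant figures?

50.626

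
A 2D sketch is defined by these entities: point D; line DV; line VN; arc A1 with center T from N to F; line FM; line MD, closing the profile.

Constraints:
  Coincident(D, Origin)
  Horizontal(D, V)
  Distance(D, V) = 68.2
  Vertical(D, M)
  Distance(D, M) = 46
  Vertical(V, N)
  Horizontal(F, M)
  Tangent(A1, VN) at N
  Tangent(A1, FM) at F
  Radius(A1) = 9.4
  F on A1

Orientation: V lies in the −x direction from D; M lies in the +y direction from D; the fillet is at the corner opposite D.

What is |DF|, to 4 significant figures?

74.66

The virtual corner opposite D is at (-68.20, 46.00). Since A1 is tangent to VN there, TN ⟂ VN and tangency of A1 to FM means the radius TF is perpendicular to FM, with radius 9.4, so the center T sits 9.4 in from both sides at T = (-58.80, 36.60). That places the tangent points at N = (-68.20, 36.60) on VN and F = (-58.80, 46.00) on FM. Then |DF| = |F − D| = 74.66.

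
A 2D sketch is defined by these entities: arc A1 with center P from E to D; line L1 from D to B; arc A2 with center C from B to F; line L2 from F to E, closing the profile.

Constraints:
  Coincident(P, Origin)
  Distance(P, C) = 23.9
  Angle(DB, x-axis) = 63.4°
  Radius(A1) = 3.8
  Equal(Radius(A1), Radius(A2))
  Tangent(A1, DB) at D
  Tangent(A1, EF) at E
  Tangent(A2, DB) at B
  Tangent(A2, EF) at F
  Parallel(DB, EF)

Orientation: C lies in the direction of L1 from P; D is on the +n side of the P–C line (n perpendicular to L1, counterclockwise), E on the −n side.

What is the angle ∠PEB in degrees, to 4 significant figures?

72.36°

The slot axis is L1's direction at 63.4°, so u = (cos 63.4°, sin 63.4°) = (0.4478, 0.8942) and n = (−sin 63.4°, cos 63.4°) = (-0.8942, 0.4478). P is at the origin and C lies 23.9 along u from P, so C = 23.9·u = (10.70, 21.37). Tangency of A1 to both parallel lines with radius 3.8 puts D and E at P ± 3.8·n: D = (-3.398, 1.701), E = (3.398, -1.701). Equal radii place B and F the same way about C: B = C + 3.8·n = (7.304, 23.07), F = C − 3.8·n = (14.10, 19.67). Then cos ∠PEB = EP·EB / (|EP||EB|), giving 72.36°.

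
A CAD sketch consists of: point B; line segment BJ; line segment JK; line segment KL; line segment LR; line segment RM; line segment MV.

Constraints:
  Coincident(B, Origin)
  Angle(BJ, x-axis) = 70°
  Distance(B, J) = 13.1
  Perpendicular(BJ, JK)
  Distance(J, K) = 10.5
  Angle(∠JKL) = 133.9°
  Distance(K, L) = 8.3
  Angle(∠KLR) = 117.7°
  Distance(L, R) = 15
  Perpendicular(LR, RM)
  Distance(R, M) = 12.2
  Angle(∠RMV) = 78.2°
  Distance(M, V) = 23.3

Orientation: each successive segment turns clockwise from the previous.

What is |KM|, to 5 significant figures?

19.472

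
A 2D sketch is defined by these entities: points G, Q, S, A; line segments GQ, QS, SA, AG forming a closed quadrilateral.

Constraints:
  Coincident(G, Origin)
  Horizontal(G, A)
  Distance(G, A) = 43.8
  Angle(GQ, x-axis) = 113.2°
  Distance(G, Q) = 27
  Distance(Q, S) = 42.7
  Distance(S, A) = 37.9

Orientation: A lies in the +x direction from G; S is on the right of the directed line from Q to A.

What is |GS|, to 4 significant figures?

15.81

G is at the origin; G and A share the same y with |GA| = 43.8 and A in +x, so A = (43.8, 0). GQ runs at 113.2° with |GQ| = 27.0, so Q = (-10.64, 24.82). S is determined by |QS| = 42.7 and |SA| = 37.9 together: it lies at the intersection of circle(Q, 42.7) and circle(A, 37.9). With |QA| = 59.83, the foot of the radical line on QA is 33.15 from Q and the perpendicular offset is √(42.7² − 33.15²) = 26.92. Taking the right-of-QA solution: S = (8.358, -13.43).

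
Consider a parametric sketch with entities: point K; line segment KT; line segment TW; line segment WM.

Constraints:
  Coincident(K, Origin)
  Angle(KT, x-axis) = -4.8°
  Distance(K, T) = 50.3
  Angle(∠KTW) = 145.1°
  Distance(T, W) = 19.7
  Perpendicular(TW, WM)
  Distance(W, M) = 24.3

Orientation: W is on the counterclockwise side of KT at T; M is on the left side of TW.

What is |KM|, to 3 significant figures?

61.1

K is at the origin; KT runs at -4.8° with length 50.3, so T = 50.3·(cos -4.8°, sin -4.8°) = (50.1, -4.21). ∠KTW = 145.1°, so TW runs at -4.8° + (180° − 145.1°) = 30.1° from the x-axis; with |TW| = 19.7, W = T + 19.7·(cos 30.1°, sin 30.1°) = (67.2, 5.67). The perpendicularity gives WM at right angles to TW; with |WM| = 24.3 on the left of TW, M = W + 24.3·(-0.502, 0.865) = (55.0, 26.7). Then |KM| = |M − K| = 61.1.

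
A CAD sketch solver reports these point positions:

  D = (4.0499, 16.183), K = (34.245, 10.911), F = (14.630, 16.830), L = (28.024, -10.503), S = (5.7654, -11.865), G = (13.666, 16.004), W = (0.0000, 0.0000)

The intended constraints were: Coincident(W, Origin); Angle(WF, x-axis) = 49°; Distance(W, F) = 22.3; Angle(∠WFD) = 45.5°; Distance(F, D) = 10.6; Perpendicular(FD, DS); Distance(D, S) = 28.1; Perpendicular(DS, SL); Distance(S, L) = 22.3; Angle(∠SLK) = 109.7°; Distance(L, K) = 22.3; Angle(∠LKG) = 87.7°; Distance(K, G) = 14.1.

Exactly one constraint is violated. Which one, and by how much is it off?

Distance(K, G) = 14.1 — off by 7.10.

W = (0.00, 0.00) ✓; WF at 49.00° ✓; |WF| = 22.30 ✓; ∠WFD = 45.50° ✓; |FD| = 10.60 ✓; ∠(FD, DS) = 90.00° ✓; |DS| = 28.10 ✓; ∠(DS, SL) = 90.00° ✓; |SL| = 22.30 ✓; ∠SLK = 109.7° ✓; |LK| = 22.30 ✓; ∠LKG = 87.70° ✓; |KG| = 21.20 ✗.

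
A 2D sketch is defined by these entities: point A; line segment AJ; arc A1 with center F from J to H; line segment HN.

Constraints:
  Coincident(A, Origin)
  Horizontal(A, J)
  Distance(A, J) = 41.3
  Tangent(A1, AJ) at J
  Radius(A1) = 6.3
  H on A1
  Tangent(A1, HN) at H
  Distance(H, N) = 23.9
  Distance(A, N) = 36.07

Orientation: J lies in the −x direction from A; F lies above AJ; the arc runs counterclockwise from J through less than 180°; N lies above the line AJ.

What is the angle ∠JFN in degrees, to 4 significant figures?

140.6°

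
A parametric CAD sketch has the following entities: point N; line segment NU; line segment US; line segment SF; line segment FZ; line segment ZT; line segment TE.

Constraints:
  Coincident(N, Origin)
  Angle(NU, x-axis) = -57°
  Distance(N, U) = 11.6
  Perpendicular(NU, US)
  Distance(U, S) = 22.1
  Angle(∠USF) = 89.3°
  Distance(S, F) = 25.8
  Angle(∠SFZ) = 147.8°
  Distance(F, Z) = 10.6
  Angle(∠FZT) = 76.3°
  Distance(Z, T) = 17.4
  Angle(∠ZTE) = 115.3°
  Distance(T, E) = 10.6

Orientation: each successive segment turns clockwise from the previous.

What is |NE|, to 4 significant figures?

7.943

∠FZT = 76.3° gives ZT at -13.60° from the x-axis; with |ZT| = 17.4, T = (-9.109, 6.551). ∠ZTE = 115.3° gives TE at -78.30° from the x-axis; with |TE| = 10.6, E = (-6.960, -3.829). Then |NE| = |E − N| = 7.943.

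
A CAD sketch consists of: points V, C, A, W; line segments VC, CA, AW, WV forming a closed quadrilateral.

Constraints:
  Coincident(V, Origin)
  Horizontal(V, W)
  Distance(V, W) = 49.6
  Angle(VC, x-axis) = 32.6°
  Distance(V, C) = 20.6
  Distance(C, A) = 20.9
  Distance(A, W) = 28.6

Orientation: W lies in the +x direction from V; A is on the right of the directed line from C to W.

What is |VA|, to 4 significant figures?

24.30

Checks: VC at 32.60° ✓; |CA| = 20.90 ✓; |AW| = 28.60 ✓.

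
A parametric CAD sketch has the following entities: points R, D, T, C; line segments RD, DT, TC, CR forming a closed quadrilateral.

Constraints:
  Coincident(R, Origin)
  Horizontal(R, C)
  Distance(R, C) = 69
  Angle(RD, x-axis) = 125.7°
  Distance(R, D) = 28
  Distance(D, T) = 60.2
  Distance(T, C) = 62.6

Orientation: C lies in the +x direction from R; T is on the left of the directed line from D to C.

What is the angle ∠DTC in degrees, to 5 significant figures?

91.954°

R is at the origin; RC is horizontal with |RC| = 69.0 and C in +x, so C = (69.0, 0). RD runs at 125.7° with |RD| = 28.0, so D = (-16.339, 22.738). T is determined by |DT| = 60.2 and |TC| = 62.6 together: it lies at the intersection of circle(D, 60.2) and circle(C, 62.6). With |DC| = 88.316, the foot of the radical line on DC is 42.490 from D and the perpendicular offset is √(60.2² − 42.490²) = 42.646. Taking the left-of-DC solution: T = (35.698, 53.007).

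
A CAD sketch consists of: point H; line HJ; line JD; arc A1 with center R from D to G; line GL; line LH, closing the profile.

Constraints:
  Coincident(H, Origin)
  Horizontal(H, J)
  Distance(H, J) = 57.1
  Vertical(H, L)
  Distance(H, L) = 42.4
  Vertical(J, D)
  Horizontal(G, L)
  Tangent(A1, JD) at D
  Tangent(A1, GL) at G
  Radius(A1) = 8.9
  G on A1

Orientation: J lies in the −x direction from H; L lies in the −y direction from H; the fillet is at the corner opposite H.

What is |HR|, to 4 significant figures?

58.70

H is at the origin; H and J share the same y with |HJ| = 57.1 and J on the −x side, so J = (-57.10, 0.000). H and L share the same x with |HL| = 42.4 and L on the −y side, so L = (0.000, -42.40). The virtual corner opposite H is at (-57.10, -42.40). Tangency of A1 to JD means the radius RD is perpendicular to JD and the tangent condition forces RG to be normal to GL, with radius 8.9, so the center R sits 8.9 in from both sides at R = (-48.20, -33.50). Then |HR| = |R − H| = 58.70.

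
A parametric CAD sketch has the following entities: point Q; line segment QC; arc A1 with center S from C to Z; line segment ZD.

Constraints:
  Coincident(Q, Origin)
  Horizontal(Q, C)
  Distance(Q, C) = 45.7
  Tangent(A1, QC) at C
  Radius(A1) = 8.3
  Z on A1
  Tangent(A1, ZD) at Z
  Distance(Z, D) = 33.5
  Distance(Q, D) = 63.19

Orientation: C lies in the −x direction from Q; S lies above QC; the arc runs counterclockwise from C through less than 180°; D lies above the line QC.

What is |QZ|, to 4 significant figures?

39.12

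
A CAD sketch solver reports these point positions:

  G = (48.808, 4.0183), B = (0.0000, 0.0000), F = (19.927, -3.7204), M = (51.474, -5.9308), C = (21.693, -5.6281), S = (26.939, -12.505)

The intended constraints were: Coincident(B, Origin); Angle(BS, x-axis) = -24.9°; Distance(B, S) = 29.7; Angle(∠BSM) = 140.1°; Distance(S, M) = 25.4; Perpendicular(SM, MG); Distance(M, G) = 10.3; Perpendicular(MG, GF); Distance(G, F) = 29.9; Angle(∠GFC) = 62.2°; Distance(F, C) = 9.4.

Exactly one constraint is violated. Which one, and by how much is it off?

Distance(F, C) = 9.4 — off by 6.80.

B = (0.00, 0.00) ✓; BS at -24.90° ✓; |BS| = 29.70 ✓; ∠BSM = 140.1° ✓; |SM| = 25.40 ✓; ∠(SM, MG) = 90.00° ✓; |MG| = 10.30 ✓; ∠(MG, GF) = 90.00° ✓; |GF| = 29.90 ✓; ∠GFC = 62.21° ✓; |FC| = 2.600 ✗.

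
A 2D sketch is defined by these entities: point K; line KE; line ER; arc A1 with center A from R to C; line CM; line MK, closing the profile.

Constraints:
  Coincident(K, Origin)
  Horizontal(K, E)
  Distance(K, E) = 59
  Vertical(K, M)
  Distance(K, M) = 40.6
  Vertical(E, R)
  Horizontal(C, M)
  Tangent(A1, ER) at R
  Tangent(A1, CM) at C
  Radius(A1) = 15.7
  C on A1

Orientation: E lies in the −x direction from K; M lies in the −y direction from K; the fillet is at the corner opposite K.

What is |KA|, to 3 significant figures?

49.9

K is at the origin; KE is horizontal with |KE| = 59.0 and E on the −x side, so E = (-59.0, 0.00). KM is vertical with |KM| = 40.6 and M on the −y side, so M = (0.00, -40.6). The virtual corner opposite K is at (-59.0, -40.6). The tangent condition forces AR to be normal to ER and the tangent condition forces AC to be normal to CM, with radius 15.7, so the center A sits 15.7 in from both sides at A = (-43.3, -24.9). Then |KA| = |A − K| = 49.9.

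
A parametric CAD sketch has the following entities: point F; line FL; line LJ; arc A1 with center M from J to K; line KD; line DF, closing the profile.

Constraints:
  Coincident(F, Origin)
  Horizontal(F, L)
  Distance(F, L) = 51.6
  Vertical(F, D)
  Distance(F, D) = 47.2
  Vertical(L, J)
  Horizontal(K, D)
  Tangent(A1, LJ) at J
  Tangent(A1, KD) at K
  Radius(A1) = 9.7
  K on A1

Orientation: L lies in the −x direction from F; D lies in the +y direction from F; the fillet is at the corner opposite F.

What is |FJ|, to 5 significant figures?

63.787

The virtual corner opposite F is at (-51.600, 47.200). Tangency of A1 to LJ means the radius MJ is perpendicular to LJ and tangency of A1 to KD means the radius MK is perpendicular to KD, with radius 9.7, so the center M sits 9.7 in from both sides at M = (-41.900, 37.500). That places the tangent points at J = (-51.600, 37.500) on LJ and K = (-41.900, 47.200) on KD. Then |FJ| = |J − F| = 63.787.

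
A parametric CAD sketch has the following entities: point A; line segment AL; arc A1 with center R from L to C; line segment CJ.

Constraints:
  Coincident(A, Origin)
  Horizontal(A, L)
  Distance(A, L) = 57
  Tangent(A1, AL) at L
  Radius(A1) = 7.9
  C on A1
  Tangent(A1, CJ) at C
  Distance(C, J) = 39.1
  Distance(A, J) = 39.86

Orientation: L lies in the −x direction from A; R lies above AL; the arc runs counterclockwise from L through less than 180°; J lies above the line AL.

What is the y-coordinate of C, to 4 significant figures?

2.545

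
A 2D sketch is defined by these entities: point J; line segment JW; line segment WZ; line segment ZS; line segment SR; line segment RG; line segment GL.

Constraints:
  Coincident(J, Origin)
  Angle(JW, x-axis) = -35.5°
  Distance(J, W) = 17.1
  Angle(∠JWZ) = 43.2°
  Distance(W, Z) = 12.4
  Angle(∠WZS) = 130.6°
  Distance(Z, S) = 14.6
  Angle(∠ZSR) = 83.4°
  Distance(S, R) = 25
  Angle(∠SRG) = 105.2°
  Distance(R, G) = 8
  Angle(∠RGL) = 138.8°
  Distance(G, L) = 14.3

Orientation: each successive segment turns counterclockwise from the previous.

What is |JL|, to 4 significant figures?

20.25

J is at the origin; JW runs at -35.5° with length 17.1, so W = (13.92, -9.930). ∠JWZ = 43.2° gives WZ at 101.3° from the x-axis; with |WZ| = 12.4, Z = (11.49, 2.230). ∠WZS = 130.6° gives ZS at 150.7° from the x-axis; with |ZS| = 14.6, S = (-1.241, 9.375). ∠ZSR = 83.4° gives SR at -112.7° from the x-axis; with |SR| = 25.0, R = (-10.89, -13.69). ∠SRG = 105.2° gives RG at -37.90° from the x-axis; with |RG| = 8.0, G = (-4.576, -18.60). ∠RGL = 138.8° gives GL at 3.300° from the x-axis; with |GL| = 14.3, L = (9.701, -17.78). Then |JL| = |L − J| = 20.25.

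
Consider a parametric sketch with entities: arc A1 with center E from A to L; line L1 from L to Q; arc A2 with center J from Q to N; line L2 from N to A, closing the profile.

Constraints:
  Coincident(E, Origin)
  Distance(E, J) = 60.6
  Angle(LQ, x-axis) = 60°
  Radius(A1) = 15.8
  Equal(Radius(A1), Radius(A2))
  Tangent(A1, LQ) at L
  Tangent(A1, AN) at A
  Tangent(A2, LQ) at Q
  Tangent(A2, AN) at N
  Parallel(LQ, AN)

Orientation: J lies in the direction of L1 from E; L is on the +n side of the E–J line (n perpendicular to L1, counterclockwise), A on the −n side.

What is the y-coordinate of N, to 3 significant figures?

44.6

The slot axis is L1's direction at 60.0°, so u = (cos 60.0°, sin 60.0°) = (0.500, 0.866) and n = (−sin 60.0°, cos 60.0°) = (-0.866, 0.500). E is at the origin and J lies 60.6 along u from E, so J = 60.6·u = (30.3, 52.5). Tangency of A1 to both parallel lines with radius 15.8 puts L and A at E ± 15.8·n: L = (-13.7, 7.90), A = (13.7, -7.90). Equal radii place Q and N the same way about J: Q = J + 15.8·n = (16.6, 60.4), N = J − 15.8·n = (44.0, 44.6). So N.y = 44.6.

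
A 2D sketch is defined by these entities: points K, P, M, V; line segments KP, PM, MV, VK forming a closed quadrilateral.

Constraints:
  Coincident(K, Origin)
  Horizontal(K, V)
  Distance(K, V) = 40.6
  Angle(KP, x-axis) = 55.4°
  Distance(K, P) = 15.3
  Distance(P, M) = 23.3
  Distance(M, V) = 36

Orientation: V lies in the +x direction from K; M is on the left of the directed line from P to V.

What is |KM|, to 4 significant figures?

38.59

K is at the origin; K and V share the same y with |KV| = 40.6 and V in +x, so V = (40.6, 0). KP runs at 55.4° with |KP| = 15.3, so P = (8.688, 12.59). M is determined by |PM| = 23.3 and |MV| = 36.0 together: it lies at the intersection of circle(P, 23.3) and circle(V, 36.0). With |PV| = 34.31, the foot of the radical line on PV is 6.178 from P and the perpendicular offset is √(23.3² − 6.178²) = 22.47. Taking the left-of-PV solution: M = (22.68, 31.22).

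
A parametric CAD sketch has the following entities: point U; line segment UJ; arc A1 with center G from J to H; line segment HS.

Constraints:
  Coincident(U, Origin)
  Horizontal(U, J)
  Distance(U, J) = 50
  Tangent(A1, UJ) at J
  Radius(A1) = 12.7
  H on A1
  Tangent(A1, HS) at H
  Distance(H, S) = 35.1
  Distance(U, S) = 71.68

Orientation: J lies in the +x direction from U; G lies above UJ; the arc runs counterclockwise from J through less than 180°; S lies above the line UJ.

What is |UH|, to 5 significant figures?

64.268

Checks: U.y = 0.00, J.y = 0.00 ✓; |GH| = 12.70 ✓; ∠(GH, HS) = 90.00° ✓; |HS| = 35.10 ✓; |US| = 71.68 ✓.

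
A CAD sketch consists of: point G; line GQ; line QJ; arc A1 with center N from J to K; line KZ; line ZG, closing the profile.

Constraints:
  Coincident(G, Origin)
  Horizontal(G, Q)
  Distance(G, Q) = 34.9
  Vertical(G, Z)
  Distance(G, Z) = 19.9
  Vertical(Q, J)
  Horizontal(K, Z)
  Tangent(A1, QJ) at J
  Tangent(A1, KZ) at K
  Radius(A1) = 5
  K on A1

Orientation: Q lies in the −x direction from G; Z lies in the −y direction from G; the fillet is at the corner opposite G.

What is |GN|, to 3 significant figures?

33.4

G is at the origin; G and Q share the same y with |GQ| = 34.9 and Q on the −x side, so Q = (-34.9, 0.00). GZ is vertical with |GZ| = 19.9 and Z on the −y side, so Z = (0.00, -19.9). The virtual corner opposite G is at (-34.9, -19.9). Tangency of A1 to QJ means the radius NJ is perpendicular to QJ and tangency of A1 to KZ means the radius NK is perpendicular to KZ, with radius 5.0, so the center N sits 5.0 in from both sides at N = (-29.9, -14.9). Then |GN| = |N − G| = 33.4.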